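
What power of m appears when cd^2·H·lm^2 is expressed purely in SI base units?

2

H = Wb/A (inductance = flux per current),
    = kg·m²·s⁻²·A⁻².
lm = cd·sr = cd (luminous flux; sr is dimensionless).
So lm² = cd².
Combining: cd²·H·lm² = cd² · (kg·m²·s⁻²·A⁻²) · cd² = kg·m²·s⁻²·A⁻²·cd⁴.
The exponent of m is 2.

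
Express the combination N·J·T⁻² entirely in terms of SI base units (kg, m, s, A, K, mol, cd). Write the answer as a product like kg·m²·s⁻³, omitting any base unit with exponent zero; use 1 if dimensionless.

N = kg·m·s⁻².
J = kg·m²·s⁻².
T = kg·s⁻²·A⁻¹.
So T⁻² = kg⁻²·s⁴·A².
Combining: N·J·T⁻² = (kg·m·s⁻²) · (kg·m²·s⁻²) · (kg⁻²·s⁴·A²) = m³·A².

m³·A²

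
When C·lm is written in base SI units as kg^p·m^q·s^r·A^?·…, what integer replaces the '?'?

1

C = A·s = s·A (charge = current × time).
lm = cd·sr = cd (luminous flux; sr is dimensionless).
Combining: C·lm = (s·A) · cd = s·A·cd.
The exponent of A is 1.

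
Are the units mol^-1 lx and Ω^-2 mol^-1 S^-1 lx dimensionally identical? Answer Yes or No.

No

Left side:
  lx = lm/m² (illuminance = luminous flux per area),
      = m⁻²·cd.
  Combining: mol⁻¹·lx = mol⁻¹ · (m⁻²·cd) = m⁻²·mol⁻¹·cd.
Right side:
  Ω = kg·m²·s⁻³·A⁻².
  So Ω⁻² = kg⁻²·m⁻⁴·s⁶·A⁴.
  S = kg⁻¹·m⁻²·s³·A².
  So S⁻¹ = kg·m²·s⁻³·A⁻².
  lx = m⁻²·cd.
  Combining: Ω⁻²·mol⁻¹·S⁻¹·lx = (kg⁻²·m⁻⁴·s⁶·A⁴) · mol⁻¹ · (kg·m²·s⁻³·A⁻²) · (m⁻²·cd) = kg⁻¹·m⁻⁴·s³·A²·mol⁻¹·cd.
Left is m⁻²·mol⁻¹·cd; right is kg⁻¹·m⁻⁴·s³·A²·mol⁻¹·cd — different.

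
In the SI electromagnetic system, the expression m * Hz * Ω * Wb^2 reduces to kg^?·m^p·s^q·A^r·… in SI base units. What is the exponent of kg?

Hz = s⁻¹.
Ω = kg·m²·s⁻³·A⁻².
Wb = kg·m²·s⁻²·A⁻¹.
So Wb² = kg²·m⁴·s⁻⁴·A⁻².
Combining: m·Hz·Ω·Wb² = m · s⁻¹ · (kg·m²·s⁻³·A⁻²) · (kg²·m⁴·s⁻⁴·A⁻²) = kg³·m⁷·s⁻⁸·A⁻⁴.
The exponent of kg is 3.

3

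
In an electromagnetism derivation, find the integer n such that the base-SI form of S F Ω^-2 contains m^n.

S = kg⁻¹·m⁻²·s³·A².
F = kg⁻¹·m⁻²·s⁴·A².
Ω = kg·m²·s⁻³·A⁻².
So Ω⁻² = kg⁻²·m⁻⁴·s⁶·A⁴.
Combining: S·F·Ω⁻² = (kg⁻¹·m⁻²·s³·A²) · (kg⁻¹·m⁻²·s⁴·A²) · (kg⁻²·m⁻⁴·s⁶·A⁴) = kg⁻⁴·m⁻⁸·s¹³·A⁸.
The exponent of m is -8.

-8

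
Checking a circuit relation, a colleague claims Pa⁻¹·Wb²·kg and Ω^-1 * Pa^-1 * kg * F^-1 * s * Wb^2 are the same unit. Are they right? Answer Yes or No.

Yes

Left side:
  Pa = N/m² (pressure = force per area),
      = kg·m⁻¹·s⁻².
  So Pa⁻¹ = kg⁻¹·m·s².
  Wb = V·s (flux: a volt is a weber per second),
      = kg·m²·s⁻²·A⁻¹.
  So Wb² = kg²·m⁴·s⁻⁴·A⁻².
  Combining: Pa⁻¹·Wb²·kg = (kg⁻¹·m·s²) · (kg²·m⁴·s⁻⁴·A⁻²) · kg = kg²·m⁵·s⁻²·A⁻².
Right side:
  Ω = V/A (resistance = voltage per current),
      = kg·m²·s⁻³·A⁻².
  So Ω⁻¹ = kg⁻¹·m⁻²·s³·A².
  Pa = N/m² (pressure = force per area),
      = kg·m⁻¹·s⁻².
  So Pa⁻¹ = kg⁻¹·m·s².
  F = C/V (capacitance = charge per voltage),
      = A·s/(kg·m²·s⁻³·A⁻¹) (substituting C and V),
      = kg⁻¹·m⁻²·s⁴·A².
  So F⁻¹ = kg·m²·s⁻⁴·A⁻².
  Wb = V·s (flux: a volt is a weber per second),
      = kg·m²·s⁻²·A⁻¹.
  So Wb² = kg²·m⁴·s⁻⁴·A⁻².
  Combining: Ω⁻¹·Pa⁻¹·kg·F⁻¹·s·Wb² = (kg⁻¹·m⁻²·s³·A²) · (kg⁻¹·m·s²) · kg · (kg·m²·s⁻⁴·A⁻²) · s · (kg²·m⁴·s⁻⁴·A⁻²) = kg²·m⁵·s⁻²·A⁻².
Both reduce to kg²·m⁵·s⁻²·A⁻².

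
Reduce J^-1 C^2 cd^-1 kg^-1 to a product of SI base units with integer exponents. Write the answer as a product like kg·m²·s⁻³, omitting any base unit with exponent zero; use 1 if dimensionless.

kg⁻²·m⁻²·s⁴·A²·cd⁻¹

J = N·m (work = force × distance),
    = kg·m²·s⁻².
So J⁻¹ = kg⁻¹·m⁻²·s².
C = A·s = s·A (charge = current × time).
So C² = s²·A².
Combining: J⁻¹·C²·cd⁻¹·kg⁻¹ = (kg⁻¹·m⁻²·s²) · (s²·A²) · cd⁻¹ · kg⁻¹ = kg⁻²·m⁻²·s⁴·A²·cd⁻¹.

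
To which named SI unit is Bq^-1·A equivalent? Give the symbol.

Bq = s⁻¹.
So Bq⁻¹ = s.
Combining: Bq⁻¹·A = s · A = s·A.
s·A is the base-SI form of the coulomb.

C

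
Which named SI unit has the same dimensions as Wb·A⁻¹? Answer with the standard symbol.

Wb = kg·m²·s⁻²·A⁻¹.
Combining: Wb·A⁻¹ = (kg·m²·s⁻²·A⁻¹) · A⁻¹ = kg·m²·s⁻²·A⁻².
kg·m²·s⁻²·A⁻² is the base-SI form of the henry.

H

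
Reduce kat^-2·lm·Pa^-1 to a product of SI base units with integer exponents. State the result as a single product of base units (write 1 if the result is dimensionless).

kat = mol/s = s⁻¹·mol (catalytic activity).
So kat⁻² = s²·mol⁻².
lm = cd·sr = cd (luminous flux; sr is dimensionless).
Pa = N/m² (pressure = force per area),
    = kg·m⁻¹·s⁻².
So Pa⁻¹ = kg⁻¹·m·s².
Combining: kat⁻²·lm·Pa⁻¹ = (s²·mol⁻²) · cd · (kg⁻¹·m·s²) = kg⁻¹·m·s⁴·mol⁻²·cd.

kg⁻¹·m·s⁴·mol⁻²·cd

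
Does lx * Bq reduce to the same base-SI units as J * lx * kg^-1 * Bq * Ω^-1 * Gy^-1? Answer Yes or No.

No

Left side:
  lx = lm/m² (illuminance = luminous flux per area),
      = m⁻²·cd.
  Bq = 1/s = s⁻¹ (activity is decays per second).
  Combining: lx·Bq = (m⁻²·cd) · s⁻¹ = m⁻²·s⁻¹·cd.
Right side:
  J = N·m (work = force × distance),
      = kg·m²·s⁻².
  lx = lm/m² (illuminance = luminous flux per area),
      = m⁻²·cd.
  Bq = 1/s = s⁻¹ (activity is decays per second).
  Ω = V/A (resistance = voltage per current),
      = kg·m²·s⁻³·A⁻².
  So Ω⁻¹ = kg⁻¹·m⁻²·s³·A².
  Gy = J/kg (absorbed dose = energy per mass),
      = m²·s⁻².
  So Gy⁻¹ = m⁻²·s².
  Combining: J·lx·kg⁻¹·Bq·Ω⁻¹·Gy⁻¹ = (kg·m²·s⁻²) · (m⁻²·cd) · kg⁻¹ · s⁻¹ · (kg⁻¹·m⁻²·s³·A²) · (m⁻²·s²) = kg⁻¹·m⁻⁴·s²·A²·cd.
Left is m⁻²·s⁻¹·cd; right is kg⁻¹·m⁻⁴·s²·A²·cd — different.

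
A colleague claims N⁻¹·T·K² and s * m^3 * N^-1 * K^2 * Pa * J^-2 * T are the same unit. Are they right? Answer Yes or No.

No

Left side:
  N = kg·m·s⁻².
  So N⁻¹ = kg⁻¹·m⁻¹·s².
  T = kg·s⁻²·A⁻¹.
  Combining: N⁻¹·T·K² = (kg⁻¹·m⁻¹·s²) · (kg·s⁻²·A⁻¹) · K² = m⁻¹·A⁻¹·K².
Right side:
  N = kg·m/s² = kg·m·s⁻² (force = mass × acceleration).
  So N⁻¹ = kg⁻¹·m⁻¹·s².
  Pa = N/m² (pressure = force per area),
      = kg·m⁻¹·s⁻².
  J = N·m (work = force × distance),
      = kg·m²·s⁻².
  So J⁻² = kg⁻²·m⁻⁴·s⁴.
  T = Wb/m² (flux density = flux per area),
      = kg·s⁻²·A⁻¹.
  Combining: s·m³·N⁻¹·K²·Pa·J⁻²·T = s · m³ · (kg⁻¹·m⁻¹·s²) · K² · (kg·m⁻¹·s⁻²) · (kg⁻²·m⁻⁴·s⁴) · (kg·s⁻²·A⁻¹) = kg⁻¹·m⁻³·s³·A⁻¹·K².
Left is m⁻¹·A⁻¹·K²; right is kg⁻¹·m⁻³·s³·A⁻¹·K² — different.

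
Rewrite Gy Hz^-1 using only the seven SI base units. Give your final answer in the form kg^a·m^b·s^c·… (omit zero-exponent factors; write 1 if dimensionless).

Gy = J/kg (absorbed dose = energy per mass),
    = m²·s⁻².
Hz = 1/s = s⁻¹ (frequency is cycles per second).
So Hz⁻¹ = s.
Combining: Gy·Hz⁻¹ = (m²·s⁻²) · s = m²·s⁻¹.

m²·s⁻¹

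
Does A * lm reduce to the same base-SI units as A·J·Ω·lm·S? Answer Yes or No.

No

Left side:
  lm = cd·sr = cd (luminous flux; sr is dimensionless).
  Combining: A·lm = A · cd = A·cd.
Right side:
  J = kg·m²·s⁻².
  Ω = kg·m²·s⁻³·A⁻².
  lm = cd.
  S = kg⁻¹·m⁻²·s³·A².
  Combining: A·J·Ω·lm·S = A · (kg·m²·s⁻²) · (kg·m²·s⁻³·A⁻²) · cd · (kg⁻¹·m⁻²·s³·A²) = kg·m²·s⁻²·A·cd.
Left is A·cd; right is kg·m²·s⁻²·A·cd — different.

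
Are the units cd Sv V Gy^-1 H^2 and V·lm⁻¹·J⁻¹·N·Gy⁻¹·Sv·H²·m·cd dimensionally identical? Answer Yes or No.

No

Left side:
  Sv = J/kg (equivalent dose = energy per mass),
      = m²·s⁻².
  V = W/A (potential = power per current),
      = kg·m²·s⁻³·A⁻¹.
  Gy = J/kg (absorbed dose = energy per mass),
      = m²·s⁻².
  So Gy⁻¹ = m⁻²·s².
  H = Wb/A (inductance = flux per current),
      = kg·m²·s⁻²·A⁻².
  So H² = kg²·m⁴·s⁻⁴·A⁻⁴.
  Combining: cd·Sv·V·Gy⁻¹·H² = cd · (m²·s⁻²) · (kg·m²·s⁻³·A⁻¹) · (m⁻²·s²) · (kg²·m⁴·s⁻⁴·A⁻⁴) = kg³·m⁶·s⁻⁷·A⁻⁵·cd.
Right side:
  V = kg·m²·s⁻³·A⁻¹.
  lm = cd.
  So lm⁻¹ = cd⁻¹.
  J = kg·m²·s⁻².
  So J⁻¹ = kg⁻¹·m⁻²·s².
  N = kg·m·s⁻².
  Gy = m²·s⁻².
  So Gy⁻¹ = m⁻²·s².
  Sv = m²·s⁻².
  H = kg·m²·s⁻²·A⁻².
  So H² = kg²·m⁴·s⁻⁴·A⁻⁴.
  Combining: V·lm⁻¹·J⁻¹·N·Gy⁻¹·Sv·H²·m·cd = (kg·m²·s⁻³·A⁻¹) · cd⁻¹ · (kg⁻¹·m⁻²·s²) · (kg·m·s⁻²) · (m⁻²·s²) · (m²·s⁻²) · (kg²·m⁴·s⁻⁴·A⁻⁴) · m · cd = kg³·m⁶·s⁻⁷·A⁻⁵.
Left is kg³·m⁶·s⁻⁷·A⁻⁵·cd; right is kg³·m⁶·s⁻⁷·A⁻⁵ — different.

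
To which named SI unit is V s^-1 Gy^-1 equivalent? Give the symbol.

T

V = W/A (potential = power per current),
    = kg·m²·s⁻³·A⁻¹.
Gy = J/kg (absorbed dose = energy per mass),
    = m²·s⁻².
So Gy⁻¹ = m⁻²·s².
Combining: V·s⁻¹·Gy⁻¹ = (kg·m²·s⁻³·A⁻¹) · s⁻¹ · (m⁻²·s²) = kg·s⁻²·A⁻¹.
kg·s⁻²·A⁻¹ is the base-SI form of the tesla.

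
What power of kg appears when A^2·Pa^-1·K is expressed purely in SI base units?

-1

Pa = N/m² (pressure = force per area),
    = kg·m⁻¹·s⁻².
So Pa⁻¹ = kg⁻¹·m·s².
Combining: A²·Pa⁻¹·K = A² · (kg⁻¹·m·s²) · K = kg⁻¹·m·s²·A²·K.
The exponent of kg is -1.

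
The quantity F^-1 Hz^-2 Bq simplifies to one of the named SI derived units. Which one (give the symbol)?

Ω

F = kg⁻¹·m⁻²·s⁴·A².
So F⁻¹ = kg·m²·s⁻⁴·A⁻².
Hz = s⁻¹.
So Hz⁻² = s².
Bq = s⁻¹.
Combining: F⁻¹·Hz⁻²·Bq = (kg·m²·s⁻⁴·A⁻²) · s² · s⁻¹ = kg·m²·s⁻³·A⁻².
kg·m²·s⁻³·A⁻² is the base-SI form of the ohm.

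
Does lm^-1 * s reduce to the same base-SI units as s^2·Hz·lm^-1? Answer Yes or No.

Left side:
  lm = cd.
  So lm⁻¹ = cd⁻¹.
  Combining: lm⁻¹·s = cd⁻¹ · s = s·cd⁻¹.
Right side:
  Hz = s⁻¹.
  lm = cd.
  So lm⁻¹ = cd⁻¹.
  Combining: s²·Hz·lm⁻¹ = s² · s⁻¹ · cd⁻¹ = s·cd⁻¹.
Both reduce to s·cd⁻¹.

Yes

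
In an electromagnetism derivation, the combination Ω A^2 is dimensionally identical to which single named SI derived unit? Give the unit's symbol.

W

Ω = V/A (resistance = voltage per current),
    = kg·m²·s⁻³·A⁻².
Combining: Ω·A² = (kg·m²·s⁻³·A⁻²) · A² = kg·m²·s⁻³.
kg·m²·s⁻³ is the base-SI form of the watt.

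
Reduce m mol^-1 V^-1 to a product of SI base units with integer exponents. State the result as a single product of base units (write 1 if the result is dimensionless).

kg⁻¹·m⁻¹·s³·A·mol⁻¹

V = W/A (potential = power per current),
    = kg·m²·s⁻³·A⁻¹.
So V⁻¹ = kg⁻¹·m⁻²·s³·A.
Combining: m·mol⁻¹·V⁻¹ = m · mol⁻¹ · (kg⁻¹·m⁻²·s³·A) = kg⁻¹·m⁻¹·s³·A·mol⁻¹.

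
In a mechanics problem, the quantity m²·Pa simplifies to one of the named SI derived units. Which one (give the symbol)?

N

Pa = N/m² (pressure = force per area),
    = kg·m⁻¹·s⁻².
Combining: m²·Pa = m² · (kg·m⁻¹·s⁻²) = kg·m·s⁻².
kg·m·s⁻² is the base-SI form of the newton.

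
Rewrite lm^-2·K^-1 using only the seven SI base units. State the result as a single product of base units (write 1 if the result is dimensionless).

K⁻¹·cd⁻²

lm = cd·sr = cd (luminous flux; sr is dimensionless).
So lm⁻² = cd⁻².
Combining: lm⁻²·K⁻¹ = cd⁻² · K⁻¹ = K⁻¹·cd⁻².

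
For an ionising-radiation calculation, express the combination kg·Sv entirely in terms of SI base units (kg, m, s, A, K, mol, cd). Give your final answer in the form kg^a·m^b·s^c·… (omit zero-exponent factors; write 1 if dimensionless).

kg·m²·s⁻²

Sv = J/kg (equivalent dose = energy per mass),
    = m²·s⁻².
Combining: kg·Sv = kg · (m²·s⁻²) = kg·m²·s⁻².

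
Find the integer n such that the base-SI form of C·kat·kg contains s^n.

0

C = s·A.
kat = s⁻¹·mol.
Combining: C·kat·kg = (s·A) · (s⁻¹·mol) · kg = kg·A·mol.
The exponent of s is 0.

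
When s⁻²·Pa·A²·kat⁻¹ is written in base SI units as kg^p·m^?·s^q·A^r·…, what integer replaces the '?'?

-1

Pa = kg·m⁻¹·s⁻².
kat = s⁻¹·mol.
So kat⁻¹ = s·mol⁻¹.
Combining: s⁻²·Pa·A²·kat⁻¹ = s⁻² · (kg·m⁻¹·s⁻²) · A² · (s·mol⁻¹) = kg·m⁻¹·s⁻³·A²·mol⁻¹.
The exponent of m is -1.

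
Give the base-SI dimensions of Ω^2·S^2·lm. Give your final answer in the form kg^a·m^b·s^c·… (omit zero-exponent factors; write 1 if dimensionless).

cd

Ω = V/A (resistance = voltage per current),
    = kg·m²·s⁻³·A⁻².
So Ω² = kg²·m⁴·s⁻⁶·A⁻⁴.
S = 1/Ω (conductance is reciprocal resistance),
    = kg⁻¹·m⁻²·s³·A².
So S² = kg⁻²·m⁻⁴·s⁶·A⁴.
lm = cd·sr = cd (luminous flux; sr is dimensionless).
Combining: Ω²·S²·lm = (kg²·m⁴·s⁻⁶·A⁻⁴) · (kg⁻²·m⁻⁴·s⁶·A⁴) · cd = cd.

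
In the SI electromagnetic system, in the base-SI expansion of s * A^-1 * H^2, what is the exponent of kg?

H = kg·m²·s⁻²·A⁻².
So H² = kg²·m⁴·s⁻⁴·A⁻⁴.
Combining: s·A⁻¹·H² = s · A⁻¹ · (kg²·m⁴·s⁻⁴·A⁻⁴) = kg²·m⁴·s⁻³·A⁻⁵.
The exponent of kg is 2.

2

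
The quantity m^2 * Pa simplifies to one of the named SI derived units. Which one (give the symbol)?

Pa = N/m² (pressure = force per area),
    = kg·m⁻¹·s⁻².
Combining: m²·Pa = m² · (kg·m⁻¹·s⁻²) = kg·m·s⁻².
kg·m·s⁻² is the base-SI form of the newton.

N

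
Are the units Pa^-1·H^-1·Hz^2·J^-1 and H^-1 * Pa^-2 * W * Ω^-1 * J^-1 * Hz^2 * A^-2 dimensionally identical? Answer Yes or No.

Left side:
  Pa = kg·m⁻¹·s⁻².
  So Pa⁻¹ = kg⁻¹·m·s².
  H = kg·m²·s⁻²·A⁻².
  So H⁻¹ = kg⁻¹·m⁻²·s²·A².
  Hz = s⁻¹.
  So Hz² = s⁻².
  J = kg·m²·s⁻².
  So J⁻¹ = kg⁻¹·m⁻²·s².
  Combining: Pa⁻¹·H⁻¹·Hz²·J⁻¹ = (kg⁻¹·m·s²) · (kg⁻¹·m⁻²·s²·A²) · s⁻² · (kg⁻¹·m⁻²·s²) = kg⁻³·m⁻³·s⁴·A².
Right side:
  H = Wb/A (inductance = flux per current),
      = kg·m²·s⁻²·A⁻².
  So H⁻¹ = kg⁻¹·m⁻²·s²·A².
  Pa = N/m² (pressure = force per area),
      = kg·m⁻¹·s⁻².
  So Pa⁻² = kg⁻²·m²·s⁴.
  W = J/s (power = energy per time),
      = kg·m²·s⁻³.
  Ω = V/A (resistance = voltage per current),
      = kg·m²·s⁻³·A⁻².
  So Ω⁻¹ = kg⁻¹·m⁻²·s³·A².
  J = N·m (work = force × distance),
      = kg·m²·s⁻².
  So J⁻¹ = kg⁻¹·m⁻²·s².
  Hz = 1/s = s⁻¹ (frequency is cycles per second).
  So Hz² = s⁻².
  Combining: H⁻¹·Pa⁻²·W·Ω⁻¹·J⁻¹·Hz²·A⁻² = (kg⁻¹·m⁻²·s²·A²) · (kg⁻²·m²·s⁴) · (kg·m²·s⁻³) · (kg⁻¹·m⁻²·s³·A²) · (kg⁻¹·m⁻²·s²) · s⁻² · A⁻² = kg⁻⁴·m⁻²·s⁶·A².
Left is kg⁻³·m⁻³·s⁴·A²; right is kg⁻⁴·m⁻²·s⁶·A² — different.

No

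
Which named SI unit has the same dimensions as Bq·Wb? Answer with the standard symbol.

Bq = 1/s = s⁻¹ (activity is decays per second).
Wb = V·s (flux: a volt is a weber per second),
    = kg·m²·s⁻²·A⁻¹.
Combining: Bq·Wb = s⁻¹ · (kg·m²·s⁻²·A⁻¹) = kg·m²·s⁻³·A⁻¹.
kg·m²·s⁻³·A⁻¹ is the base-SI form of the volt.

V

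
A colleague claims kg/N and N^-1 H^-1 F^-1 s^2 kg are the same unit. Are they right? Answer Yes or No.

Left side:
  N = kg·m/s² = kg·m·s⁻² (force = mass × acceleration).
  So N⁻¹ = kg⁻¹·m⁻¹·s².
  Combining: kg·N⁻¹ = kg · (kg⁻¹·m⁻¹·s²) = m⁻¹·s².
Right side:
  N = kg·m/s² = kg·m·s⁻² (force = mass × acceleration).
  So N⁻¹ = kg⁻¹·m⁻¹·s².
  H = Wb/A (inductance = flux per current),
      = kg·m²·s⁻²·A⁻².
  So H⁻¹ = kg⁻¹·m⁻²·s²·A².
  F = C/V (capacitance = charge per voltage),
      = A·s/(kg·m²·s⁻³·A⁻¹) (substituting C and V),
      = kg⁻¹·m⁻²·s⁴·A².
  So F⁻¹ = kg·m²·s⁻⁴·A⁻².
  Combining: N⁻¹·H⁻¹·F⁻¹·s²·kg = (kg⁻¹·m⁻¹·s²) · (kg⁻¹·m⁻²·s²·A²) · (kg·m²·s⁻⁴·A⁻²) · s² · kg = m⁻¹·s².
Both reduce to m⁻¹·s².

Yes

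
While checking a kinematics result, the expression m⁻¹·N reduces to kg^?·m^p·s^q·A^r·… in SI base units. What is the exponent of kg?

1

N = kg·m·s⁻².
Combining: m⁻¹·N = m⁻¹ · (kg·m·s⁻²) = kg·s⁻².
The exponent of kg is 1.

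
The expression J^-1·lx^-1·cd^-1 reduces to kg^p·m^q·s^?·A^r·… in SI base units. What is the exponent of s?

J = N·m (work = force × distance),
    = kg·m²·s⁻².
So J⁻¹ = kg⁻¹·m⁻²·s².
lx = lm/m² (illuminance = luminous flux per area),
    = m⁻²·cd.
So lx⁻¹ = m²·cd⁻¹.
Combining: J⁻¹·lx⁻¹·cd⁻¹ = (kg⁻¹·m⁻²·s²) · (m²·cd⁻¹) · cd⁻¹ = kg⁻¹·s²·cd⁻².
The exponent of s is 2.

2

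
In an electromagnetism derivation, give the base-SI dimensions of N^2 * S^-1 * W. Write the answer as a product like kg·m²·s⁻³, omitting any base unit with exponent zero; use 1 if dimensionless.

kg⁴·m⁶·s⁻¹⁰·A⁻²

N = kg·m/s² = kg·m·s⁻² (force = mass × acceleration).
So N² = kg²·m²·s⁻⁴.
S = 1/Ω (conductance is reciprocal resistance),
    = kg⁻¹·m⁻²·s³·A².
So S⁻¹ = kg·m²·s⁻³·A⁻².
W = J/s (power = energy per time),
    = kg·m²·s⁻³.
Combining: N²·S⁻¹·W = (kg²·m²·s⁻⁴) · (kg·m²·s⁻³·A⁻²) · (kg·m²·s⁻³) = kg⁴·m⁶·s⁻¹⁰·A⁻².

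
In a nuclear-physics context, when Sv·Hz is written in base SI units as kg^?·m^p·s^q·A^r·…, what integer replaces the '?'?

Sv = J/kg (equivalent dose = energy per mass),
    = m²·s⁻².
Hz = 1/s = s⁻¹ (frequency is cycles per second).
Combining: Sv·Hz = (m²·s⁻²) · s⁻¹ = m²·s⁻³.
The exponent of kg is 0.

0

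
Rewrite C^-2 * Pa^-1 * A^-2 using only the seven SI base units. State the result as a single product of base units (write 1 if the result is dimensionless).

C = s·A.
So C⁻² = s⁻²·A⁻².
Pa = kg·m⁻¹·s⁻².
So Pa⁻¹ = kg⁻¹·m·s².
Combining: C⁻²·Pa⁻¹·A⁻² = (s⁻²·A⁻²) · (kg⁻¹·m·s²) · A⁻² = kg⁻¹·m·A⁻⁴.

kg⁻¹·m·A⁻⁴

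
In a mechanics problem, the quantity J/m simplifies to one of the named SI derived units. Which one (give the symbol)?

J = N·m (work = force × distance),
    = kg·m²·s⁻².
Combining: m⁻¹·J = m⁻¹ · (kg·m²·s⁻²) = kg·m·s⁻².
kg·m·s⁻² is the base-SI form of the newton.

N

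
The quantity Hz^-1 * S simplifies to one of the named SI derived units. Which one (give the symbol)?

F

Hz = s⁻¹.
So Hz⁻¹ = s.
S = kg⁻¹·m⁻²·s³·A².
Combining: Hz⁻¹·S = s · (kg⁻¹·m⁻²·s³·A²) = kg⁻¹·m⁻²·s⁴·A².
kg⁻¹·m⁻²·s⁴·A² is the base-SI form of the farad.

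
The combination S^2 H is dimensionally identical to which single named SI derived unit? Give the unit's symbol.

S = 1/Ω (conductance is reciprocal resistance),
    = kg⁻¹·m⁻²·s³·A².
So S² = kg⁻²·m⁻⁴·s⁶·A⁴.
H = Wb/A (inductance = flux per current),
    = kg·m²·s⁻²·A⁻².
Combining: S²·H = (kg⁻²·m⁻⁴·s⁶·A⁴) · (kg·m²·s⁻²·A⁻²) = kg⁻¹·m⁻²·s⁴·A².
kg⁻¹·m⁻²·s⁴·A² is the base-SI form of the farad.

F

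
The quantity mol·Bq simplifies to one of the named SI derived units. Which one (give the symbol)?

Bq = 1/s = s⁻¹ (activity is decays per second).
Combining: mol·Bq = mol · s⁻¹ = s⁻¹·mol.
s⁻¹·mol is the base-SI form of the katal.

kat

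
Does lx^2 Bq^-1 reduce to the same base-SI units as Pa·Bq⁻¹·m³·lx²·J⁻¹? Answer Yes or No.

Yes

Left side:
  lx = m⁻²·cd.
  So lx² = m⁻⁴·cd².
  Bq = s⁻¹.
  So Bq⁻¹ = s.
  Combining: lx²·Bq⁻¹ = (m⁻⁴·cd²) · s = m⁻⁴·s·cd².
Right side:
  Pa = N/m² (pressure = force per area),
      = kg·m⁻¹·s⁻².
  Bq = 1/s = s⁻¹ (activity is decays per second).
  So Bq⁻¹ = s.
  lx = lm/m² (illuminance = luminous flux per area),
      = m⁻²·cd.
  So lx² = m⁻⁴·cd².
  J = N·m (work = force × distance),
      = kg·m²·s⁻².
  So J⁻¹ = kg⁻¹·m⁻²·s².
  Combining: Pa·Bq⁻¹·m³·lx²·J⁻¹ = (kg·m⁻¹·s⁻²) · s · m³ · (m⁻⁴·cd²) · (kg⁻¹·m⁻²·s²) = m⁻⁴·s·cd².
Both reduce to m⁻⁴·s·cd².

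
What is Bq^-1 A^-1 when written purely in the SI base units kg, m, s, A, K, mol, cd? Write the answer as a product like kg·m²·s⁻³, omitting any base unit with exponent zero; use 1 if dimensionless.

Bq = s⁻¹.
So Bq⁻¹ = s.
Combining: Bq⁻¹·A⁻¹ = s · A⁻¹ = s·A⁻¹.

s·A⁻¹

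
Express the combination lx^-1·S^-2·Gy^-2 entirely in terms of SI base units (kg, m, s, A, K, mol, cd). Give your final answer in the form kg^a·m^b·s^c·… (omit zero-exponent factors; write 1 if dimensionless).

kg²·m²·s⁻²·A⁻⁴·cd⁻¹

lx = lm/m² (illuminance = luminous flux per area),
    = m⁻²·cd.
So lx⁻¹ = m²·cd⁻¹.
S = 1/Ω (conductance is reciprocal resistance),
    = kg⁻¹·m⁻²·s³·A².
So S⁻² = kg²·m⁴·s⁻⁶·A⁻⁴.
Gy = J/kg (absorbed dose = energy per mass),
    = m²·s⁻².
So Gy⁻² = m⁻⁴·s⁴.
Combining: lx⁻¹·S⁻²·Gy⁻² = (m²·cd⁻¹) · (kg²·m⁴·s⁻⁶·A⁻⁴) · (m⁻⁴·s⁴) = kg²·m²·s⁻²·A⁻⁴·cd⁻¹.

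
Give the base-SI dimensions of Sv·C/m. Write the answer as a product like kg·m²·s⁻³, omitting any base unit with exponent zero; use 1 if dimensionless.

m·s⁻¹·A

Sv = m²·s⁻².
C = s·A.
Combining: Sv·m⁻¹·C = (m²·s⁻²) · m⁻¹ · (s·A) = m·s⁻¹·A.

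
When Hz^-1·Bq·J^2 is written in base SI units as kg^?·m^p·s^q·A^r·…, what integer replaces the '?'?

2

Hz = 1/s = s⁻¹ (frequency is cycles per second).
So Hz⁻¹ = s.
Bq = 1/s = s⁻¹ (activity is decays per second).
J = N·m (work = force × distance),
    = kg·m²·s⁻².
So J² = kg²·m⁴·s⁻⁴.
Combining: Hz⁻¹·Bq·J² = s · s⁻¹ · (kg²·m⁴·s⁻⁴) = kg²·m⁴·s⁻⁴.
The exponent of kg is 2.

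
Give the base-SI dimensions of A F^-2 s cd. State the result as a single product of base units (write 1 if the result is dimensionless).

kg²·m⁴·s⁻⁷·A⁻³·cd

F = C/V (capacitance = charge per voltage),
    = A·s/(kg·m²·s⁻³·A⁻¹) (substituting C and V),
    = kg⁻¹·m⁻²·s⁴·A².
So F⁻² = kg²·m⁴·s⁻⁸·A⁻⁴.
Combining: A·F⁻²·s·cd = A · (kg²·m⁴·s⁻⁸·A⁻⁴) · s · cd = kg²·m⁴·s⁻⁷·A⁻³·cd.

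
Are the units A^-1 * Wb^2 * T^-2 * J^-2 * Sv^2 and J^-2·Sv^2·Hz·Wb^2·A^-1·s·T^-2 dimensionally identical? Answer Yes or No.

Left side:
  Wb = V·s (flux: a volt is a weber per second),
      = kg·m²·s⁻²·A⁻¹.
  So Wb² = kg²·m⁴·s⁻⁴·A⁻².
  T = Wb/m² (flux density = flux per area),
      = kg·s⁻²·A⁻¹.
  So T⁻² = kg⁻²·s⁴·A².
  J = N·m (work = force × distance),
      = kg·m²·s⁻².
  So J⁻² = kg⁻²·m⁻⁴·s⁴.
  Sv = J/kg (equivalent dose = energy per mass),
      = m²·s⁻².
  So Sv² = m⁴·s⁻⁴.
  Combining: A⁻¹·Wb²·T⁻²·J⁻²·Sv² = A⁻¹ · (kg²·m⁴·s⁻⁴·A⁻²) · (kg⁻²·s⁴·A²) · (kg⁻²·m⁻⁴·s⁴) · (m⁴·s⁻⁴) = kg⁻²·m⁴·A⁻¹.
Right side:
  J = N·m (work = force × distance),
      = kg·m²·s⁻².
  So J⁻² = kg⁻²·m⁻⁴·s⁴.
  Sv = J/kg (equivalent dose = energy per mass),
      = m²·s⁻².
  So Sv² = m⁴·s⁻⁴.
  Hz = 1/s = s⁻¹ (frequency is cycles per second).
  Wb = V·s (flux: a volt is a weber per second),
      = kg·m²·s⁻²·A⁻¹.
  So Wb² = kg²·m⁴·s⁻⁴·A⁻².
  T = Wb/m² (flux density = flux per area),
      = kg·s⁻²·A⁻¹.
  So T⁻² = kg⁻²·s⁴·A².
  Combining: J⁻²·Sv²·Hz·Wb²·A⁻¹·s·T⁻² = (kg⁻²·m⁻⁴·s⁴) · (m⁴·s⁻⁴) · s⁻¹ · (kg²·m⁴·s⁻⁴·A⁻²) · A⁻¹ · s · (kg⁻²·s⁴·A²) = kg⁻²·m⁴·A⁻¹.
Both reduce to kg⁻²·m⁴·A⁻¹.

Yes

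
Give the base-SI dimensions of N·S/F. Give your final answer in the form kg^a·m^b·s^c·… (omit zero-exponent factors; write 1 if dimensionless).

F = C/V (capacitance = charge per voltage),
    = A·s/(kg·m²·s⁻³·A⁻¹) (substituting C and V),
    = kg⁻¹·m⁻²·s⁴·A².
So F⁻¹ = kg·m²·s⁻⁴·A⁻².
N = kg·m/s² = kg·m·s⁻² (force = mass × acceleration).
S = 1/Ω (conductance is reciprocal resistance),
    = kg⁻¹·m⁻²·s³·A².
Combining: F⁻¹·N·S = (kg·m²·s⁻⁴·A⁻²) · (kg·m·s⁻²) · (kg⁻¹·m⁻²·s³·A²) = kg·m·s⁻³.

kg·m·s⁻³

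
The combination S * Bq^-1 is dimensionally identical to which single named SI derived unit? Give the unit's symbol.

S = 1/Ω (conductance is reciprocal resistance),
    = kg⁻¹·m⁻²·s³·A².
Bq = 1/s = s⁻¹ (activity is decays per second).
So Bq⁻¹ = s.
Combining: S·Bq⁻¹ = (kg⁻¹·m⁻²·s³·A²) · s = kg⁻¹·m⁻²·s⁴·A².
kg⁻¹·m⁻²·s⁴·A² is the base-SI form of the farad.

F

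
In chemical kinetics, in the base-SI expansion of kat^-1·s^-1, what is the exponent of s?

kat = mol/s = s⁻¹·mol (catalytic activity).
So kat⁻¹ = s·mol⁻¹.
Combining: kat⁻¹·s⁻¹ = (s·mol⁻¹) · s⁻¹ = mol⁻¹.
The exponent of s is 0.

0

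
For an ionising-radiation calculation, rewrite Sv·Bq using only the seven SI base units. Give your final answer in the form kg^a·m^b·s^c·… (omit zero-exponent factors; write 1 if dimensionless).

m²·s⁻³

Sv = m²·s⁻².
Bq = s⁻¹.
Combining: Sv·Bq = (m²·s⁻²) · s⁻¹ = m²·s⁻³.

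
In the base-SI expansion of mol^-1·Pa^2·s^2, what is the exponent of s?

-2

Pa = N/m² (pressure = force per area),
    = kg·m⁻¹·s⁻².
So Pa² = kg²·m⁻²·s⁻⁴.
Combining: mol⁻¹·Pa²·s² = mol⁻¹ · (kg²·m⁻²·s⁻⁴) · s² = kg²·m⁻²·s⁻²·mol⁻¹.
The exponent of s is -2.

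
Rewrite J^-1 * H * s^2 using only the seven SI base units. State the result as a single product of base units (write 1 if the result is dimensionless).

J = kg·m²·s⁻².
So J⁻¹ = kg⁻¹·m⁻²·s².
H = kg·m²·s⁻²·A⁻².
Combining: J⁻¹·H·s² = (kg⁻¹·m⁻²·s²) · (kg·m²·s⁻²·A⁻²) · s² = s²·A⁻².

s²·A⁻²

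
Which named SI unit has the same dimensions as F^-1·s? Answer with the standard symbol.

F = C/V (capacitance = charge per voltage),
    = A·s/(kg·m²·s⁻³·A⁻¹) (substituting C and V),
    = kg⁻¹·m⁻²·s⁴·A².
So F⁻¹ = kg·m²·s⁻⁴·A⁻².
Combining: F⁻¹·s = (kg·m²·s⁻⁴·A⁻²) · s = kg·m²·s⁻³·A⁻².
kg·m²·s⁻³·A⁻² is the base-SI form of the ohm.

Ω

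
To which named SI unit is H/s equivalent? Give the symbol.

Ω

H = Wb/A (inductance = flux per current),
    = kg·m²·s⁻²·A⁻².
Combining: s⁻¹·H = s⁻¹ · (kg·m²·s⁻²·A⁻²) = kg·m²·s⁻³·A⁻².
kg·m²·s⁻³·A⁻² is the base-SI form of the ohm.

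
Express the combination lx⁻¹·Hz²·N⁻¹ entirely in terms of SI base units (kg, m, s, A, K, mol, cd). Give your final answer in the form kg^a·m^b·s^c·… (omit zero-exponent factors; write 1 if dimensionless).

kg⁻¹·m·cd⁻¹

lx = lm/m² (illuminance = luminous flux per area),
    = m⁻²·cd.
So lx⁻¹ = m²·cd⁻¹.
Hz = 1/s = s⁻¹ (frequency is cycles per second).
So Hz² = s⁻².
N = kg·m/s² = kg·m·s⁻² (force = mass × acceleration).
So N⁻¹ = kg⁻¹·m⁻¹·s².
Combining: lx⁻¹·Hz²·N⁻¹ = (m²·cd⁻¹) · s⁻² · (kg⁻¹·m⁻¹·s²) = kg⁻¹·m·cd⁻¹.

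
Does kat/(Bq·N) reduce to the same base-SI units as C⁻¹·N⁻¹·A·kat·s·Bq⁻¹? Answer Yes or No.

Yes

Left side:
  kat = s⁻¹·mol.
  Bq = s⁻¹.
  So Bq⁻¹ = s.
  N = kg·m·s⁻².
  So N⁻¹ = kg⁻¹·m⁻¹·s².
  Combining: kat·Bq⁻¹·N⁻¹ = (s⁻¹·mol) · s · (kg⁻¹·m⁻¹·s²) = kg⁻¹·m⁻¹·s²·mol.
Right side:
  C = s·A.
  So C⁻¹ = s⁻¹·A⁻¹.
  N = kg·m·s⁻².
  So N⁻¹ = kg⁻¹·m⁻¹·s².
  kat = s⁻¹·mol.
  Bq = s⁻¹.
  So Bq⁻¹ = s.
  Combining: C⁻¹·N⁻¹·A·kat·s·Bq⁻¹ = (s⁻¹·A⁻¹) · (kg⁻¹·m⁻¹·s²) · A · (s⁻¹·mol) · s · s = kg⁻¹·m⁻¹·s²·mol.
Both reduce to kg⁻¹·m⁻¹·s²·mol.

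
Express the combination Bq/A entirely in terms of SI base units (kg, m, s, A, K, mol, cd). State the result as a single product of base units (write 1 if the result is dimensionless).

Bq = 1/s = s⁻¹ (activity is decays per second).
Combining: Bq·A⁻¹ = s⁻¹ · A⁻¹ = s⁻¹·A⁻¹.

s⁻¹·A⁻¹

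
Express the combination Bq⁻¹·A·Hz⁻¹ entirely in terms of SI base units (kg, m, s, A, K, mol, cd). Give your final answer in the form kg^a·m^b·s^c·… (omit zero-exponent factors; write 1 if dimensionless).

s²·A

Bq = s⁻¹.
So Bq⁻¹ = s.
Hz = s⁻¹.
So Hz⁻¹ = s.
Combining: Bq⁻¹·A·Hz⁻¹ = s · A · s = s²·A.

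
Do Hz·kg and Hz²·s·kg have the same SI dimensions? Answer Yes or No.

Left side:
  Hz = s⁻¹.
  Combining: Hz·kg = s⁻¹ · kg = kg·s⁻¹.
Right side:
  Hz = 1/s = s⁻¹ (frequency is cycles per second).
  So Hz² = s⁻².
  Combining: Hz²·s·kg = s⁻² · s · kg = kg·s⁻¹.
Both reduce to kg·s⁻¹.

Yes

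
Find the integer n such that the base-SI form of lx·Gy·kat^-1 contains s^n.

-1

lx = lm/m² (illuminance = luminous flux per area),
    = m⁻²·cd.
Gy = J/kg (absorbed dose = energy per mass),
    = m²·s⁻².
kat = mol/s = s⁻¹·mol (catalytic activity).
So kat⁻¹ = s·mol⁻¹.
Combining: lx·Gy·kat⁻¹ = (m⁻²·cd) · (m²·s⁻²) · (s·mol⁻¹) = s⁻¹·mol⁻¹·cd.
The exponent of s is -1.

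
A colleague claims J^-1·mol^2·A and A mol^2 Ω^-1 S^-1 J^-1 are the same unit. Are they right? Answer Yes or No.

Yes

Left side:
  J = N·m (work = force × distance),
      = kg·m²·s⁻².
  So J⁻¹ = kg⁻¹·m⁻²·s².
  Combining: J⁻¹·mol²·A = (kg⁻¹·m⁻²·s²) · mol² · A = kg⁻¹·m⁻²·s²·A·mol².
Right side:
  Ω = kg·m²·s⁻³·A⁻².
  So Ω⁻¹ = kg⁻¹·m⁻²·s³·A².
  S = kg⁻¹·m⁻²·s³·A².
  So S⁻¹ = kg·m²·s⁻³·A⁻².
  J = kg·m²·s⁻².
  So J⁻¹ = kg⁻¹·m⁻²·s².
  Combining: A·mol²·Ω⁻¹·S⁻¹·J⁻¹ = A · mol² · (kg⁻¹·m⁻²·s³·A²) · (kg·m²·s⁻³·A⁻²) · (kg⁻¹·m⁻²·s²) = kg⁻¹·m⁻²·s²·A·mol².
Both reduce to kg⁻¹·m⁻²·s²·A·mol².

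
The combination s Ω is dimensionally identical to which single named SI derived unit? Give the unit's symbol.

Ω = kg·m²·s⁻³·A⁻².
Combining: s·Ω = s · (kg·m²·s⁻³·A⁻²) = kg·m²·s⁻²·A⁻².
kg·m²·s⁻²·A⁻² is the base-SI form of the henry.

H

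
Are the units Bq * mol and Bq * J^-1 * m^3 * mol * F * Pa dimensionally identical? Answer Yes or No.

No

Left side:
  Bq = 1/s = s⁻¹ (activity is decays per second).
  Combining: Bq·mol = s⁻¹ · mol = s⁻¹·mol.
Right side:
  Bq = 1/s = s⁻¹ (activity is decays per second).
  J = N·m (work = force × distance),
      = kg·m²·s⁻².
  So J⁻¹ = kg⁻¹·m⁻²·s².
  F = C/V (capacitance = charge per voltage),
      = A·s/(kg·m²·s⁻³·A⁻¹) (substituting C and V),
      = kg⁻¹·m⁻²·s⁴·A².
  Pa = N/m² (pressure = force per area),
      = kg·m⁻¹·s⁻².
  Combining: Bq·J⁻¹·m³·mol·F·Pa = s⁻¹ · (kg⁻¹·m⁻²·s²) · m³ · mol · (kg⁻¹·m⁻²·s⁴·A²) · (kg·m⁻¹·s⁻²) = kg⁻¹·m⁻²·s³·A²·mol.
Left is s⁻¹·mol; right is kg⁻¹·m⁻²·s³·A²·mol — different.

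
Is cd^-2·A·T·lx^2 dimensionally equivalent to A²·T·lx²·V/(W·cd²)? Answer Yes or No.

Yes

Left side:
  T = Wb/m² (flux density = flux per area),
      = kg·s⁻²·A⁻¹.
  lx = lm/m² (illuminance = luminous flux per area),
      = m⁻²·cd.
  So lx² = m⁻⁴·cd².
  Combining: cd⁻²·A·T·lx² = cd⁻² · A · (kg·s⁻²·A⁻¹) · (m⁻⁴·cd²) = kg·m⁻⁴·s⁻².
Right side:
  W = J/s (power = energy per time),
      = kg·m²·s⁻³.
  So W⁻¹ = kg⁻¹·m⁻²·s³.
  T = Wb/m² (flux density = flux per area),
      = kg·s⁻²·A⁻¹.
  lx = lm/m² (illuminance = luminous flux per area),
      = m⁻²·cd.
  So lx² = m⁻⁴·cd².
  V = W/A (potential = power per current),
      = kg·m²·s⁻³·A⁻¹.
  Combining: A²·W⁻¹·T·lx²·cd⁻²·V = A² · (kg⁻¹·m⁻²·s³) · (kg·s⁻²·A⁻¹) · (m⁻⁴·cd²) · cd⁻² · (kg·m²·s⁻³·A⁻¹) = kg·m⁻⁴·s⁻².
Both reduce to kg·m⁻⁴·s⁻².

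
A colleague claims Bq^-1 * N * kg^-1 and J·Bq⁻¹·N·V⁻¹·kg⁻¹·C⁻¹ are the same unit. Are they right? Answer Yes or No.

Yes

Left side:
  Bq = 1/s = s⁻¹ (activity is decays per second).
  So Bq⁻¹ = s.
  N = kg·m/s² = kg·m·s⁻² (force = mass × acceleration).
  Combining: Bq⁻¹·N·kg⁻¹ = s · (kg·m·s⁻²) · kg⁻¹ = m·s⁻¹.
Right side:
  J = N·m (work = force × distance),
      = kg·m²·s⁻².
  Bq = 1/s = s⁻¹ (activity is decays per second).
  So Bq⁻¹ = s.
  N = kg·m/s² = kg·m·s⁻² (force = mass × acceleration).
  V = W/A (potential = power per current),
      = kg·m²·s⁻³·A⁻¹.
  So V⁻¹ = kg⁻¹·m⁻²·s³·A.
  C = A·s = s·A (charge = current × time).
  So C⁻¹ = s⁻¹·A⁻¹.
  Combining: J·Bq⁻¹·N·V⁻¹·kg⁻¹·C⁻¹ = (kg·m²·s⁻²) · s · (kg·m·s⁻²) · (kg⁻¹·m⁻²·s³·A) · kg⁻¹ · (s⁻¹·A⁻¹) = m·s⁻¹.
Both reduce to m·s⁻¹.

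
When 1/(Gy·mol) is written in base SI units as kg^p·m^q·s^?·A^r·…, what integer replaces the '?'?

Gy = J/kg (absorbed dose = energy per mass),
    = m²·s⁻².
So Gy⁻¹ = m⁻²·s².
Combining: Gy⁻¹·mol⁻¹ = (m⁻²·s²) · mol⁻¹ = m⁻²·s²·mol⁻¹.
The exponent of s is 2.

2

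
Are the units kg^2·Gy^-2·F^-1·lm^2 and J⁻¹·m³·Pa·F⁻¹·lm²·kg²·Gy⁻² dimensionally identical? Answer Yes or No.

Yes

Left side:
  Gy = m²·s⁻².
  So Gy⁻² = m⁻⁴·s⁴.
  F = kg⁻¹·m⁻²·s⁴·A².
  So F⁻¹ = kg·m²·s⁻⁴·A⁻².
  lm = cd.
  So lm² = cd².
  Combining: kg²·Gy⁻²·F⁻¹·lm² = kg² · (m⁻⁴·s⁴) · (kg·m²·s⁻⁴·A⁻²) · cd² = kg³·m⁻²·A⁻²·cd².
Right side:
  J = kg·m²·s⁻².
  So J⁻¹ = kg⁻¹·m⁻²·s².
  Pa = kg·m⁻¹·s⁻².
  F = kg⁻¹·m⁻²·s⁴·A².
  So F⁻¹ = kg·m²·s⁻⁴·A⁻².
  lm = cd.
  So lm² = cd².
  Gy = m²·s⁻².
  So Gy⁻² = m⁻⁴·s⁴.
  Combining: J⁻¹·m³·Pa·F⁻¹·lm²·kg²·Gy⁻² = (kg⁻¹·m⁻²·s²) · m³ · (kg·m⁻¹·s⁻²) · (kg·m²·s⁻⁴·A⁻²) · cd² · kg² · (m⁻⁴·s⁴) = kg³·m⁻²·A⁻²·cd².
Both reduce to kg³·m⁻²·A⁻²·cd².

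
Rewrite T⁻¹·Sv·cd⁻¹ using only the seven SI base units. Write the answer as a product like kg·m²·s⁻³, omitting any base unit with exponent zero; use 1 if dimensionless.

kg⁻¹·m²·A·cd⁻¹

T = Wb/m² (flux density = flux per area),
    = kg·s⁻²·A⁻¹.
So T⁻¹ = kg⁻¹·s²·A.
Sv = J/kg (equivalent dose = energy per mass),
    = m²·s⁻².
Combining: T⁻¹·Sv·cd⁻¹ = (kg⁻¹·s²·A) · (m²·s⁻²) · cd⁻¹ = kg⁻¹·m²·A·cd⁻¹.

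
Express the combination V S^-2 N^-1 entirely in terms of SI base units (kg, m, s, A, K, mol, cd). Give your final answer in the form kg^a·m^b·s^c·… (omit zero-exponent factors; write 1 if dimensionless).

kg²·m⁵·s⁻⁷·A⁻⁵

V = W/A (potential = power per current),
    = kg·m²·s⁻³·A⁻¹.
S = 1/Ω (conductance is reciprocal resistance),
    = kg⁻¹·m⁻²·s³·A².
So S⁻² = kg²·m⁴·s⁻⁶·A⁻⁴.
N = kg·m/s² = kg·m·s⁻² (force = mass × acceleration).
So N⁻¹ = kg⁻¹·m⁻¹·s².
Combining: V·S⁻²·N⁻¹ = (kg·m²·s⁻³·A⁻¹) · (kg²·m⁴·s⁻⁶·A⁻⁴) · (kg⁻¹·m⁻¹·s²) = kg²·m⁵·s⁻⁷·A⁻⁵.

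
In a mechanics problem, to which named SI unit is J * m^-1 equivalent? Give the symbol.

N

J = kg·m²·s⁻².
Combining: J·m⁻¹ = (kg·m²·s⁻²) · m⁻¹ = kg·m·s⁻².
kg·m·s⁻² is the base-SI form of the newton.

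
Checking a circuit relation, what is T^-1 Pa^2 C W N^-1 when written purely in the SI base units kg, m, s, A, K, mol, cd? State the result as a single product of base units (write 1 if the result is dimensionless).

kg·m⁻¹·s⁻²·A²

T = Wb/m² (flux density = flux per area),
    = kg·s⁻²·A⁻¹.
So T⁻¹ = kg⁻¹·s²·A.
Pa = N/m² (pressure = force per area),
    = kg·m⁻¹·s⁻².
So Pa² = kg²·m⁻²·s⁻⁴.
C = A·s = s·A (charge = current × time).
W = J/s (power = energy per time),
    = kg·m²·s⁻³.
N = kg·m/s² = kg·m·s⁻² (force = mass × acceleration).
So N⁻¹ = kg⁻¹·m⁻¹·s².
Combining: T⁻¹·Pa²·C·W·N⁻¹ = (kg⁻¹·s²·A) · (kg²·m⁻²·s⁻⁴) · (s·A) · (kg·m²·s⁻³) · (kg⁻¹·m⁻¹·s²) = kg·m⁻¹·s⁻²·A².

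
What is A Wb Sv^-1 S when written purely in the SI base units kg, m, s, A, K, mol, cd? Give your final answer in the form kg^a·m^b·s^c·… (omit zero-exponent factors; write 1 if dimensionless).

m⁻²·s³·A²

Wb = V·s (flux: a volt is a weber per second),
    = kg·m²·s⁻²·A⁻¹.
Sv = J/kg (equivalent dose = energy per mass),
    = m²·s⁻².
So Sv⁻¹ = m⁻²·s².
S = 1/Ω (conductance is reciprocal resistance),
    = kg⁻¹·m⁻²·s³·A².
Combining: A·Wb·Sv⁻¹·S = A · (kg·m²·s⁻²·A⁻¹) · (m⁻²·s²) · (kg⁻¹·m⁻²·s³·A²) = m⁻²·s³·A².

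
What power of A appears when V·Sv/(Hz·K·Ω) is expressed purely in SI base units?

1

V = W/A (potential = power per current),
    = kg·m²·s⁻³·A⁻¹.
Sv = J/kg (equivalent dose = energy per mass),
    = m²·s⁻².
Hz = 1/s = s⁻¹ (frequency is cycles per second).
So Hz⁻¹ = s.
Ω = V/A (resistance = voltage per current),
    = kg·m²·s⁻³·A⁻².
So Ω⁻¹ = kg⁻¹·m⁻²·s³·A².
Combining: V·Sv·Hz⁻¹·K⁻¹·Ω⁻¹ = (kg·m²·s⁻³·A⁻¹) · (m²·s⁻²) · s · K⁻¹ · (kg⁻¹·m⁻²·s³·A²) = m²·s⁻¹·A·K⁻¹.
The exponent of A is 1.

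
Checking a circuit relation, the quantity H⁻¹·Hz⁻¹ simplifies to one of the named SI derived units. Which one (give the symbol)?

S

H = kg·m²·s⁻²·A⁻².
So H⁻¹ = kg⁻¹·m⁻²·s²·A².
Hz = s⁻¹.
So Hz⁻¹ = s.
Combining: H⁻¹·Hz⁻¹ = (kg⁻¹·m⁻²·s²·A²) · s = kg⁻¹·m⁻²·s³·A².
kg⁻¹·m⁻²·s³·A² is the base-SI form of the siemens.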